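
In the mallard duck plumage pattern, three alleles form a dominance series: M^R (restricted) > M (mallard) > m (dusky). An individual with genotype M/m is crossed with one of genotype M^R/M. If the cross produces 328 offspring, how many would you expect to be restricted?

Cross: M/m × M^R/M
Allele dominance: M^R > M > m
Offspring genotypes: 1 M^R/M, 1 M/M, 1 M^R/m, 1 M/m
Phenotype counts: 2 restricted, 2 mallard
restricted: 2 out of 4 → fraction 1/2
Expected count = 1/2 × 328 = 164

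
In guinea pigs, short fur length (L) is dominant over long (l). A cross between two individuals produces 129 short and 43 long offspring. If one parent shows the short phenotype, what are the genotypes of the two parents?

Observed offspring: 129 short, 43 long
The observed ratio simplifies to 3:1. Long (ll) offspring appear, so each parent must contribute one l allele. The parent stated to show short carries L, so it is Ll. The other parent is then either Ll or ll: Ll × ll would give a 1:1 split, whereas Ll × Ll gives 3:1 — matching the data. So both parents are heterozygous (Ll × Ll).
Parent genotypes: Ll × Ll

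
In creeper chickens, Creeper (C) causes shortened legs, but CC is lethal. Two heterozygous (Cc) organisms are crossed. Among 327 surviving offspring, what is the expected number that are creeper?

Cross: Cc × Cc
Punnett square offspring (before lethality): 1 CC, 2 Cc, 1 cc
The CC genotype is lethal (embryos die); surviving offspring: 2 Cc, 1 cc
creeper: 2 out of 3 → fraction 2/3
Expected count = 2/3 × 327 = 218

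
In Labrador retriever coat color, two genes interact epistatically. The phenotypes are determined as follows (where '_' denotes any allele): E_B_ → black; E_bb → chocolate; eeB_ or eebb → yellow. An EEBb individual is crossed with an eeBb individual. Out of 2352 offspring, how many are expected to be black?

Cross: EEBb × eeBb — consider each gene separately:
E gene: EE × ee → 4 Ee → 4 E_ (out of 4)
B gene: Bb × Bb → 1 BB, 2 Bb, 1 bb → 3 B_ : 1 bb (out of 4)
Genotype classes (out of 4 × 4 = 16): E_B_ = 4×3 = 12; E_bb = 4×1 = 4
Apply the phenotype rules: E_B_ (12) → black; E_bb (4) → chocolate
Phenotype counts (out of 16): 12 black, 4 chocolate
black: 12 out of 16 → fraction 3/4
Expected count = 3/4 × 2352 = 1764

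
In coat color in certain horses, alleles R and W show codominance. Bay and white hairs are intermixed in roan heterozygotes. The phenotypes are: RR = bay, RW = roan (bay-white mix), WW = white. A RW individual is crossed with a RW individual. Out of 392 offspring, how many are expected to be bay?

Punnett square for RW × RW:
Offspring genotypes: 1 RR, 2 RW, 1 WW
Phenotype counts: 1 bay, 2 roan (bay-white mix), 1 white
bay: 1 out of 4 → fraction 1/4
Expected count = 1/4 × 392 = 98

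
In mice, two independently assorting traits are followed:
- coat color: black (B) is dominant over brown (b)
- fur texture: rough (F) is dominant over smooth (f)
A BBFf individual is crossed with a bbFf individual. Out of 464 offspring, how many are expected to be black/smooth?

Dihybrid cross BBFf × bbFf — consider each gene separately:
coat color: BB × bb → 4 Bb → 4 B_ (out of 4)
fur texture: Ff × Ff → 1 FF, 2 Ff, 1 ff → 3 F_ : 1 ff (out of 4)
Combine (counts out of 4 × 4 = 16): black/rough (B_F_) = 4×3 = 12; black/smooth (B_ff) = 4×1 = 4
Phenotype counts (out of 16): 12 black/rough, 4 black/smooth
black/smooth: 4 out of 16 → fraction 1/4
Expected count = 1/4 × 464 = 116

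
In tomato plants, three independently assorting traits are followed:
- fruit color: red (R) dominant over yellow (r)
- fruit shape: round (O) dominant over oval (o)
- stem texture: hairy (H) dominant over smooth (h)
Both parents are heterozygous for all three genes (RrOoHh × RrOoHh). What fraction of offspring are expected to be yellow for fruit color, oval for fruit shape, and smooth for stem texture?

Trihybrid cross: RrOoHh × RrOoHh
Each trait segregates independently with a 3:1 phenotypic ratio, so each gene contributes 3/4 (dominant) or 1/4 (recessive).
Target: yellow (fruit color), oval (fruit shape), smooth (stem texture)
Probability = product of independent per-trait probabilities
= 1/4 × 1/4 × 1/4 = 1/64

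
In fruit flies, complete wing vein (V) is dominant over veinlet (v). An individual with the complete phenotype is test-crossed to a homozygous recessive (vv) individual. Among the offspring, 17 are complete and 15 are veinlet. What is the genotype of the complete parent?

Test cross: ? × vv
Offspring: 17 complete, 15 veinlet — approximately 1:1.
A 1:1 ratio in a test cross indicates the unknown parent is heterozygous (Vv).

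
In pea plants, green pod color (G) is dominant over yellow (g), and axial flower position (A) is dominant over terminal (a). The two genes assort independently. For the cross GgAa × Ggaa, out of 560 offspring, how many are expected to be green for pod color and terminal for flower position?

Dihybrid cross GgAa × Ggaa — consider each gene separately:
pod color: Gg × Gg → 1 GG, 2 Gg, 1 gg → 3 G_ : 1 gg (out of 4)
flower position: Aa × aa → 2 Aa, 2 aa → 2 A_ : 2 aa (out of 4)
Looking for: green (G_) and terminal (aa)
P(green) = 3/4, P(terminal) = 2/4
P(both) = 3/4 × 2/4 = 6/16 = 3/8
Expected count = 3/8 × 560 = 210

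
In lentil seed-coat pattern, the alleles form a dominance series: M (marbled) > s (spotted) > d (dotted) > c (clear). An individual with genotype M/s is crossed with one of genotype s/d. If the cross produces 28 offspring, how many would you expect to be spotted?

Cross: M/s × s/d
Allele dominance: M > s > d > c
Offspring genotypes: 1 M/s, 1 M/d, 1 s/s, 1 s/d
Phenotype counts: 2 marbled, 2 spotted
spotted: 2 out of 4 → fraction 1/2
Expected count = 1/2 × 28 = 14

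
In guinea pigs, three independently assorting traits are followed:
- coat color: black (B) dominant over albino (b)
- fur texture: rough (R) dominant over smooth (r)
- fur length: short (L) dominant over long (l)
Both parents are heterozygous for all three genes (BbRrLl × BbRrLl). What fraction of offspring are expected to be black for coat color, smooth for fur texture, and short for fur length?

Trihybrid cross: BbRrLl × BbRrLl
Each trait segregates independently with a 3:1 phenotypic ratio, so each gene contributes 3/4 (dominant) or 1/4 (recessive).
Target: black (coat color), smooth (fur texture), short (fur length)
Probability = product of independent per-trait probabilities
= 3/4 × 1/4 × 3/4 = 9/64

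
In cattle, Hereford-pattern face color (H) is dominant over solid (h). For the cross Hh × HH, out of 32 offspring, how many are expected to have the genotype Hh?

Punnett square for Hh × HH:
Offspring genotypes: 2 HH, 2 Hh
Total offspring: 4
Count with target: 2
Probability: 2/4 = 1/2
Expected count = 1/2 × 32 = 16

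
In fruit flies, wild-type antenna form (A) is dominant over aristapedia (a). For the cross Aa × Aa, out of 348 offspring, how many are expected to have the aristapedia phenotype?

Punnett square for Aa × Aa:
Offspring genotypes: 1 AA, 2 Aa, 1 aa
Total offspring: 4
Count with target: 1
Probability: 1/4
Expected count = 1/4 × 348 = 87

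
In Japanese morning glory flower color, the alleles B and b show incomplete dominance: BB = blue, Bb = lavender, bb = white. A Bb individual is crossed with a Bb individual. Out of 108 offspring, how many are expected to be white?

Punnett square for Bb × Bb:
Offspring genotypes: 1 BB, 2 Bb, 1 bb
Phenotype counts: 1 blue, 2 lavender, 1 white
white: 1 out of 4 → fraction 1/4
Expected count = 1/4 × 108 = 27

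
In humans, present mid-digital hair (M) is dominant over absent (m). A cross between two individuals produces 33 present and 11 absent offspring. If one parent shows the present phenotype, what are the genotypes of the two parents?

Observed offspring: 33 present, 11 absent
The observed ratio simplifies to 3:1. Absent (mm) offspring appear, so each parent must contribute one m allele. The parent stated to show present carries M, so it is Mm. The other parent is then either Mm or mm: Mm × mm would give a 1:1 split, whereas Mm × Mm gives 3:1 — matching the data. So both parents are heterozygous (Mm × Mm).
Parent genotypes: Mm × Mm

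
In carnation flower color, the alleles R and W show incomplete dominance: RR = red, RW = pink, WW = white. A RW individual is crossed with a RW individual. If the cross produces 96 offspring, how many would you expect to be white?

Punnett square for RW × RW:
Offspring genotypes: 1 RR, 2 RW, 1 WW
Phenotype counts: 1 red, 2 pink, 1 white
white: 1 out of 4 → fraction 1/4
Expected count = 1/4 × 96 = 24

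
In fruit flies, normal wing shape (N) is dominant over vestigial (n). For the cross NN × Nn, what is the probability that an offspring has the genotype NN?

Punnett square for NN × Nn:
Offspring genotypes: 2 NN, 2 Nn
Total offspring: 4
Count with target: 2
Probability: 2/4 = 1/2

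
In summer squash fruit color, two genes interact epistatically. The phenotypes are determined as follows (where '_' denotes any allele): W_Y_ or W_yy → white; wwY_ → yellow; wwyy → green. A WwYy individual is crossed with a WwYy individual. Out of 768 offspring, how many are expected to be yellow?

Cross: WwYy × WwYy — consider each gene separately:
W gene: Ww × Ww → 1 WW, 2 Ww, 1 ww → 3 W_ : 1 ww (out of 4)
Y gene: Yy × Yy → 1 YY, 2 Yy, 1 yy → 3 Y_ : 1 yy (out of 4)
Genotype classes (out of 4 × 4 = 16): W_Y_ = 3×3 = 9; W_yy = 3×1 = 3; wwY_ = 1×3 = 3; wwyy = 1×1 = 1
Apply the phenotype rules: W_Y_ (9) + W_yy (3) → white; wwY_ (3) → yellow; wwyy (1) → green
Phenotype counts (out of 16): 12 white, 3 yellow, 1 green
yellow: 3 out of 16 → fraction 3/16
Expected count = 3/16 × 768 = 144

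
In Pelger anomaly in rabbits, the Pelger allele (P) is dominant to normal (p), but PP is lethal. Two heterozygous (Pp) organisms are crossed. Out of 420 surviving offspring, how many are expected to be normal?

Cross: Pp × Pp
Punnett square offspring (before lethality): 1 PP, 2 Pp, 1 pp
The PP genotype is lethal (embryos die); surviving offspring: 2 Pp, 1 pp
normal: 1 out of 3 → fraction 1/3
Expected count = 1/3 × 420 = 140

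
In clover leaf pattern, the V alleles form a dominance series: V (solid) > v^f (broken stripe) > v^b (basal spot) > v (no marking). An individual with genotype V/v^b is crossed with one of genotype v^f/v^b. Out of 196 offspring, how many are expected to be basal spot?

Cross: V/v^b × v^f/v^b
Allele dominance: V > v^f > v^b > v
Offspring genotypes: 1 V/v^f, 1 V/v^b, 1 v^f/v^b, 1 v^b/v^b
Phenotype counts: 2 solid, 1 broken stripe, 1 basal spot
basal spot: 1 out of 4 → fraction 1/4
Expected count = 1/4 × 196 = 49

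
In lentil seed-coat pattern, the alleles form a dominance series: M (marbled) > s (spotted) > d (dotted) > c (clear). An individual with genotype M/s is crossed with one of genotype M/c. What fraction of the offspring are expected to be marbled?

Cross: M/s × M/c
Allele dominance: M > s > d > c
Offspring genotypes: 1 M/M, 1 M/c, 1 M/s, 1 s/c
Phenotype counts: 3 marbled, 1 spotted
marbled: 3 out of 4
Probability: 3/4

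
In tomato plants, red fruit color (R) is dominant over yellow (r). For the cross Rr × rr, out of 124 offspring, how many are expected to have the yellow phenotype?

Punnett square for Rr × rr:
Offspring genotypes: 2 Rr, 2 rr
Total offspring: 4
Count with target: 2
Probability: 2/4 = 1/2
Expected count = 1/2 × 124 = 62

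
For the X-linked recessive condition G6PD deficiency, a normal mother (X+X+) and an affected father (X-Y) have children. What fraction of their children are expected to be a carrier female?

Cross: X+X+ × X-Y
Offspring: 2 X+X-, 2 X+Y
Probability of a carrier female: 2/4 = 1/2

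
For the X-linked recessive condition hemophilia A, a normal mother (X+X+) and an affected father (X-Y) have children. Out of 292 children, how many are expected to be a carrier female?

Cross: X+X+ × X-Y
Offspring: 2 X+X-, 2 X+Y
Probability of a carrier female: 2/4 = 1/2
Expected count = 1/2 × 292 = 146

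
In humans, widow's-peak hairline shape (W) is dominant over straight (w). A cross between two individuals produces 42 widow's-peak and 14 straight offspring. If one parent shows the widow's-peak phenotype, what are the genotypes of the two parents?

Observed offspring: 42 widow's-peak, 14 straight
The observed ratio simplifies to 3:1. Straight (ww) offspring appear, so each parent must contribute one w allele. The parent stated to show widow's-peak carries W, so it is Ww. The other parent is then either Ww or ww: Ww × ww would give a 1:1 split, whereas Ww × Ww gives 3:1 — matching the data. So both parents are heterozygous (Ww × Ww).
Parent genotypes: Ww × Ww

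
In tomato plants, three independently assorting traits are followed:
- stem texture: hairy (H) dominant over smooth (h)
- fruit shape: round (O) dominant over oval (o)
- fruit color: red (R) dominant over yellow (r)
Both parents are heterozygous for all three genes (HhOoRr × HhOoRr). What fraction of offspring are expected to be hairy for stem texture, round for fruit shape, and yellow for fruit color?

Trihybrid cross: HhOoRr × HhOoRr
Each trait segregates independently with a 3:1 phenotypic ratio, so each gene contributes 3/4 (dominant) or 1/4 (recessive).
Target: hairy (stem texture), round (fruit shape), yellow (fruit color)
Probability = product of independent per-trait probabilities
= 3/4 × 3/4 × 1/4 = 9/64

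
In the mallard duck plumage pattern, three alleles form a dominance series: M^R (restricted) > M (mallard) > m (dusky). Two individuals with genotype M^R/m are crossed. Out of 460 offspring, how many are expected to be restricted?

Cross: M^R/m × M^R/m
Allele dominance: M^R > M > m
Offspring genotypes: 1 M^R/M^R, 2 M^R/m, 1 m/m
Phenotype counts: 3 restricted, 1 dusky
restricted: 3 out of 4 → fraction 3/4
Expected count = 3/4 × 460 = 345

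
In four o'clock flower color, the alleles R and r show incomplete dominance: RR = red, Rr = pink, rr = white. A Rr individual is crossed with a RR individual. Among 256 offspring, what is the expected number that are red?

Punnett square for Rr × RR:
Offspring genotypes: 2 RR, 2 Rr
Phenotype counts: 2 red, 2 pink
red: 2 out of 4 → fraction 1/2
Expected count = 1/2 × 256 = 128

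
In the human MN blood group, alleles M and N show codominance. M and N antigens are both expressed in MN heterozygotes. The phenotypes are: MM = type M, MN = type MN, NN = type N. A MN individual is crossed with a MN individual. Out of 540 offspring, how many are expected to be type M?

Punnett square for MN × MN:
Offspring genotypes: 1 MM, 2 MN, 1 NN
Phenotype counts: 1 type M, 2 type MN, 1 type N
type M: 1 out of 4 → fraction 1/4
Expected count = 1/4 × 540 = 135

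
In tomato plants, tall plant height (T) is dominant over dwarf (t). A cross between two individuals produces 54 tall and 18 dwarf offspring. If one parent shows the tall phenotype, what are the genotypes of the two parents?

Observed offspring: 54 tall, 18 dwarf
The observed ratio simplifies to 3:1. Dwarf (tt) offspring appear, so each parent must contribute one t allele. The parent stated to show tall carries T, so it is Tt. The other parent is then either Tt or tt: Tt × tt would give a 1:1 split, whereas Tt × Tt gives 3:1 — matching the data. So both parents are heterozygous (Tt × Tt).
Parent genotypes: Tt × Tt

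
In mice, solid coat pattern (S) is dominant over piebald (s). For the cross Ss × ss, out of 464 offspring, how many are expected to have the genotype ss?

Punnett square for Ss × ss:
Offspring genotypes: 2 Ss, 2 ss
Total offspring: 4
Count with target: 2
Probability: 2/4 = 1/2
Expected count = 1/2 × 464 = 232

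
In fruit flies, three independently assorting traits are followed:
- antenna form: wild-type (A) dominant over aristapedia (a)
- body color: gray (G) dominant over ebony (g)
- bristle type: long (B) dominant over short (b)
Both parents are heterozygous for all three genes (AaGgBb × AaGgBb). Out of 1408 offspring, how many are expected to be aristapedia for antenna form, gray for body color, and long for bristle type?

Trihybrid cross: AaGgBb × AaGgBb
Each trait segregates independently with a 3:1 phenotypic ratio, so each gene contributes 3/4 (dominant) or 1/4 (recessive).
Target: aristapedia (antenna form), gray (body color), long (bristle type)
Probability = product of independent per-trait probabilities
= 1/4 × 3/4 × 3/4 = 9/64
Expected count = 9/64 × 1408 = 198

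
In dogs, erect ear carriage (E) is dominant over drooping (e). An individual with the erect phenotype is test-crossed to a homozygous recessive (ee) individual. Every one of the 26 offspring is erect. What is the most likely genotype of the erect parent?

Test cross: ? × ee
All offspring are erect.
If the unknown parent were heterozygous (Ee), about half of 26 offspring would be drooping; none are. The unknown parent is most likely homozygous dominant (EE).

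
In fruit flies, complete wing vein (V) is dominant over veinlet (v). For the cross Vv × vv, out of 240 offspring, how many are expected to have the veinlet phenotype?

Punnett square for Vv × vv:
Offspring genotypes: 2 Vv, 2 vv
Total offspring: 4
Count with target: 2
Probability: 2/4 = 1/2
Expected count = 1/2 × 240 = 120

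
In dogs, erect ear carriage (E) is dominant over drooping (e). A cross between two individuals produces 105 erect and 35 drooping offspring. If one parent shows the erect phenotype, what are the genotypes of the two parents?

Observed offspring: 105 erect, 35 drooping
The observed ratio simplifies to 3:1. Drooping (ee) offspring appear, so each parent must contribute one e allele. The parent stated to show erect carries E, so it is Ee. The other parent is then either Ee or ee: Ee × ee would give a 1:1 split, whereas Ee × Ee gives 3:1 — matching the data. So both parents are heterozygous (Ee × Ee).
Parent genotypes: Ee × Ee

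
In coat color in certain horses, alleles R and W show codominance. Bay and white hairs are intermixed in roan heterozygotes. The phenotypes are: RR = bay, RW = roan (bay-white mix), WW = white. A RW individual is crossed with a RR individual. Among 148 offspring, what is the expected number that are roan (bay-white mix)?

Punnett square for RW × RR:
Offspring genotypes: 2 RR, 2 RW
Phenotype counts: 2 bay, 2 roan (bay-white mix)
roan (bay-white mix): 2 out of 4 → fraction 1/2
Expected count = 1/2 × 148 = 74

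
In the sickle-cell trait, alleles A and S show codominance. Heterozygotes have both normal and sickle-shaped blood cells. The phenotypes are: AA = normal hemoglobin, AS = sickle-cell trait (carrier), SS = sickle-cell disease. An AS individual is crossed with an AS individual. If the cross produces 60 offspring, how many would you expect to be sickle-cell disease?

Punnett square for AS × AS:
Offspring genotypes: 1 AA, 2 AS, 1 SS
Phenotype counts: 1 normal hemoglobin, 2 sickle-cell trait (carrier), 1 sickle-cell disease
sickle-cell disease: 1 out of 4 → fraction 1/4
Expected count = 1/4 × 60 = 15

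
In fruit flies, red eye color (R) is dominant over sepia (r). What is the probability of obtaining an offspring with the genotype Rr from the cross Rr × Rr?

Punnett square for Rr × Rr:
Offspring genotypes: 1 RR, 2 Rr, 1 rr
Total offspring: 4
Count with target: 2
Probability: 2/4 = 1/2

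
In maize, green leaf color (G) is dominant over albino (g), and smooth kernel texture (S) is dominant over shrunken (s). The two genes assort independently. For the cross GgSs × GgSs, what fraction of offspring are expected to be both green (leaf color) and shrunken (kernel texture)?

Dihybrid cross GgSs × GgSs — consider each gene separately:
leaf color: Gg × Gg → 1 GG, 2 Gg, 1 gg → 3 G_ : 1 gg (out of 4)
kernel texture: Ss × Ss → 1 SS, 2 Ss, 1 ss → 3 S_ : 1 ss (out of 4)
Looking for: green (G_) and shrunken (ss)
P(green) = 3/4, P(shrunken) = 1/4
P(both) = 3/4 × 1/4 = 3/16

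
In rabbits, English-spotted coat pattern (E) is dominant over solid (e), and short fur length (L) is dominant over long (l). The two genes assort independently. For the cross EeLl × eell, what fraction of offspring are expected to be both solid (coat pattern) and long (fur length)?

Dihybrid cross EeLl × eell — consider each gene separately:
coat pattern: Ee × ee → 2 Ee, 2 ee → 2 E_ : 2 ee (out of 4)
fur length: Ll × ll → 2 Ll, 2 ll → 2 L_ : 2 ll (out of 4)
Looking for: solid (ee) and long (ll)
P(solid) = 2/4, P(long) = 2/4
P(both) = 2/4 × 2/4 = 4/16 = 1/4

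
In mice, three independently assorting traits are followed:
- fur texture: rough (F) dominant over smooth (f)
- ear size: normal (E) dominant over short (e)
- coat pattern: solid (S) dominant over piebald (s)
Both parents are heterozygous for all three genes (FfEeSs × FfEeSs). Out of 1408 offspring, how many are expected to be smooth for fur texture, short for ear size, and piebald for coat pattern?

Trihybrid cross: FfEeSs × FfEeSs
Each trait segregates independently with a 3:1 phenotypic ratio, so each gene contributes 3/4 (dominant) or 1/4 (recessive).
Target: smooth (fur texture), short (ear size), piebald (coat pattern)
Probability = product of independent per-trait probabilities
= 1/4 × 1/4 × 1/4 = 1/64
Expected count = 1/64 × 1408 = 22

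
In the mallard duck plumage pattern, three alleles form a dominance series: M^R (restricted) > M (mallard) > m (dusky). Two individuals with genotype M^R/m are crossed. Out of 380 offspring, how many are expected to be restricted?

Cross: M^R/m × M^R/m
Allele dominance: M^R > M > m
Offspring genotypes: 1 M^R/M^R, 2 M^R/m, 1 m/m
Phenotype counts: 3 restricted, 1 dusky
restricted: 3 out of 4 → fraction 3/4
Expected count = 3/4 × 380 = 285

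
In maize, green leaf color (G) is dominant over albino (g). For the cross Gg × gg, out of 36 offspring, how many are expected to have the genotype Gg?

Punnett square for Gg × gg:
Offspring genotypes: 2 Gg, 2 gg
Total offspring: 4
Count with target: 2
Probability: 2/4 = 1/2
Expected count = 1/2 × 36 = 18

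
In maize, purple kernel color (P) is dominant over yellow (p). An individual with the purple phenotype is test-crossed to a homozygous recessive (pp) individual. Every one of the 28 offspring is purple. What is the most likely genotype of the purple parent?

Test cross: ? × pp
All offspring are purple.
If the unknown parent were heterozygous (Pp), about half of 28 offspring would be yellow; none are. The unknown parent is most likely homozygous dominant (PP).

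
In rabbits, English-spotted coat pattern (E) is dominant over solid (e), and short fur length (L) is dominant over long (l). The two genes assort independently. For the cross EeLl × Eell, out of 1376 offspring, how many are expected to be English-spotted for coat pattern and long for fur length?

Dihybrid cross EeLl × Eell — consider each gene separately:
coat pattern: Ee × Ee → 1 EE, 2 Ee, 1 ee → 3 E_ : 1 ee (out of 4)
fur length: Ll × ll → 2 Ll, 2 ll → 2 L_ : 2 ll (out of 4)
Looking for: English-spotted (E_) and long (ll)
P(English-spotted) = 3/4, P(long) = 2/4
P(both) = 3/4 × 2/4 = 6/16 = 3/8
Expected count = 3/8 × 1376 = 516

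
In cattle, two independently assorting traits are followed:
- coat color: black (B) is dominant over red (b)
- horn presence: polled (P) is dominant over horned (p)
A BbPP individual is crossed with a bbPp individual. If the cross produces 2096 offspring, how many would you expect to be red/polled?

Dihybrid cross BbPP × bbPp — consider each gene separately:
coat color: Bb × bb → 2 Bb, 2 bb → 2 B_ : 2 bb (out of 4)
horn presence: PP × Pp → 2 PP, 2 Pp → 4 P_ (out of 4)
Combine (counts out of 4 × 4 = 16): black/polled (B_P_) = 2×4 = 8; red/polled (bbP_) = 2×4 = 8
Phenotype counts (out of 16): 8 black/polled, 8 red/polled
red/polled: 8 out of 16 → fraction 1/2
Expected count = 1/2 × 2096 = 1048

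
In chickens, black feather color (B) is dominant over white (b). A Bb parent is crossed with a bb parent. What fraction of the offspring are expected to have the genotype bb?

Punnett square for Bb × bb:
Offspring genotypes: 2 Bb, 2 bb
Total offspring: 4
Count with target: 2
Probability: 2/4 = 1/2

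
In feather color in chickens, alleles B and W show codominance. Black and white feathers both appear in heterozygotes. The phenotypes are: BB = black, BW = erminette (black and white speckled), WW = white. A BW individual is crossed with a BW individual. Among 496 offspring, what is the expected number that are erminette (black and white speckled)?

Punnett square for BW × BW:
Offspring genotypes: 1 BB, 2 BW, 1 WW
Phenotype counts: 1 black, 2 erminette (black and white speckled), 1 white
erminette (black and white speckled): 2 out of 4 → fraction 1/2
Expected count = 1/2 × 496 = 248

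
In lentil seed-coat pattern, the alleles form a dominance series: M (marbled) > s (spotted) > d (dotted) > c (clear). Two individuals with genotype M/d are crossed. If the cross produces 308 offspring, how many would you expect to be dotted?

Cross: M/d × M/d
Allele dominance: M > s > d > c
Offspring genotypes: 1 M/M, 2 M/d, 1 d/d
Phenotype counts: 3 marbled, 1 dotted
dotted: 1 out of 4 → fraction 1/4
Expected count = 1/4 × 308 = 77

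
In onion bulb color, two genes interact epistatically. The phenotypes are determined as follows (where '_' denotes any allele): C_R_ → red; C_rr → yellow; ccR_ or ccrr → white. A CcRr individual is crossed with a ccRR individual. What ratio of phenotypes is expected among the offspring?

Cross: CcRr × ccRR — consider each gene separately:
C gene: Cc × cc → 2 Cc, 2 cc → 2 C_ : 2 cc (out of 4)
R gene: Rr × RR → 2 RR, 2 Rr → 4 R_ (out of 4)
Genotype classes (out of 4 × 4 = 16): C_R_ = 2×4 = 8; ccR_ = 2×4 = 8
Apply the phenotype rules: C_R_ (8) → red; ccR_ (8) → white
Phenotype counts (out of 16): 8 red, 8 white
Ratio: 1 red : 1 white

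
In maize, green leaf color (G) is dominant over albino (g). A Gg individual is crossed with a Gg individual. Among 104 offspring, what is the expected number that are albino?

Punnett square for Gg × Gg:
Offspring genotypes: 1 GG, 2 Gg, 1 gg
green: 3, albino: 1
albino: 1 out of 4 → fraction 1/4
Expected count = 1/4 × 104 = 26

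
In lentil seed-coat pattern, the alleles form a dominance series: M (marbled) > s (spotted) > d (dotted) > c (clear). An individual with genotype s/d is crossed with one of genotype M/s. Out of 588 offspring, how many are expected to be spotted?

Cross: s/d × M/s
Allele dominance: M > s > d > c
Offspring genotypes: 1 M/s, 1 s/s, 1 M/d, 1 s/d
Phenotype counts: 2 marbled, 2 spotted
spotted: 2 out of 4 → fraction 1/2
Expected count = 1/2 × 588 = 294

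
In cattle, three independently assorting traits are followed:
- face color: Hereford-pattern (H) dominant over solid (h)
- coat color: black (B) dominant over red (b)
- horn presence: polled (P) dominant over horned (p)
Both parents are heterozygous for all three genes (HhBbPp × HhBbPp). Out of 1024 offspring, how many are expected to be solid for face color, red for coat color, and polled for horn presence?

Trihybrid cross: HhBbPp × HhBbPp
Each trait segregates independently with a 3:1 phenotypic ratio, so each gene contributes 3/4 (dominant) or 1/4 (recessive).
Target: solid (face color), red (coat color), polled (horn presence)
Probability = product of independent per-trait probabilities
= 1/4 × 1/4 × 3/4 = 3/64
Expected count = 3/64 × 1024 = 48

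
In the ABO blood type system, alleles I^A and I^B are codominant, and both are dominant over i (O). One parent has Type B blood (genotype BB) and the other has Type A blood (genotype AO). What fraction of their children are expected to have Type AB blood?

Cross: BB × AO
Possible offspring genotypes: 2 AB, 2 BO
Blood type counts: 2 Type AB, 2 Type B
Probability of Type AB: 2/4 = 1/2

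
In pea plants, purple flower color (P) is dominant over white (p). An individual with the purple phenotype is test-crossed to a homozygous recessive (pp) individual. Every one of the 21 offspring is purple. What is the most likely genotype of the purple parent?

Test cross: ? × pp
All offspring are purple.
If the unknown parent were heterozygous (Pp), about half of 21 offspring would be white; none are. The unknown parent is most likely homozygous dominant (PP).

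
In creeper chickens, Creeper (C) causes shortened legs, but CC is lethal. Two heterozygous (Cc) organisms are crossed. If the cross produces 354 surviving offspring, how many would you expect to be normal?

Cross: Cc × Cc
Punnett square offspring (before lethality): 1 CC, 2 Cc, 1 cc
The CC genotype is lethal (embryos die); surviving offspring: 2 Cc, 1 cc
normal: 1 out of 3 → fraction 1/3
Expected count = 1/3 × 354 = 118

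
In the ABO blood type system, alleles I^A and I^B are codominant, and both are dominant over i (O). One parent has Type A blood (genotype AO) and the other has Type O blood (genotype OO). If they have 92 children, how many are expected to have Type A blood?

Cross: AO × OO
Possible offspring genotypes: 2 AO, 2 OO
Blood type counts: 2 Type A, 2 Type O
Probability of Type A: 2/4 = 1/2
Expected count = 1/2 × 92 = 46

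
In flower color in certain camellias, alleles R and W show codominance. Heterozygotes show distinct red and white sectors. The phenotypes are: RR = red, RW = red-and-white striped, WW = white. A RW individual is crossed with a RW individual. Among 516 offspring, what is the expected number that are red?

Punnett square for RW × RW:
Offspring genotypes: 1 RR, 2 RW, 1 WW
Phenotype counts: 1 red, 2 red-and-white striped, 1 white
red: 1 out of 4 → fraction 1/4
Expected count = 1/4 × 516 = 129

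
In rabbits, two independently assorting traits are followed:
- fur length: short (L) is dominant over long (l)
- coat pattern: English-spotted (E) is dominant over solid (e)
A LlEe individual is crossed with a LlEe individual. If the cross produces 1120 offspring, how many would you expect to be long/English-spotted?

Dihybrid cross LlEe × LlEe — consider each gene separately:
fur length: Ll × Ll → 1 LL, 2 Ll, 1 ll → 3 L_ : 1 ll (out of 4)
coat pattern: Ee × Ee → 1 EE, 2 Ee, 1 ee → 3 E_ : 1 ee (out of 4)
Combine (counts out of 4 × 4 = 16): short/English-spotted (L_E_) = 3×3 = 9; short/solid (L_ee) = 3×1 = 3; long/English-spotted (llE_) = 1×3 = 3; long/solid (llee) = 1×1 = 1
Phenotype counts (out of 16): 9 short/English-spotted, 3 short/solid, 3 long/English-spotted, 1 long/solid
long/English-spotted: 3 out of 16 → fraction 3/16
Expected count = 3/16 × 1120 = 210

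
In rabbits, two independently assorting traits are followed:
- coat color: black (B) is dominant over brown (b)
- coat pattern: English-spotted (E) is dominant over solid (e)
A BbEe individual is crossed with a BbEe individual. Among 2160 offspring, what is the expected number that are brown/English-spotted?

Dihybrid cross BbEe × BbEe — consider each gene separately:
coat color: Bb × Bb → 1 BB, 2 Bb, 1 bb → 3 B_ : 1 bb (out of 4)
coat pattern: Ee × Ee → 1 EE, 2 Ee, 1 ee → 3 E_ : 1 ee (out of 4)
Combine (counts out of 4 × 4 = 16): black/English-spotted (B_E_) = 3×3 = 9; black/solid (B_ee) = 3×1 = 3; brown/English-spotted (bbE_) = 1×3 = 3; brown/solid (bbee) = 1×1 = 1
Phenotype counts (out of 16): 9 black/English-spotted, 3 black/solid, 3 brown/English-spotted, 1 brown/solid
brown/English-spotted: 3 out of 16 → fraction 3/16
Expected count = 3/16 × 2160 = 405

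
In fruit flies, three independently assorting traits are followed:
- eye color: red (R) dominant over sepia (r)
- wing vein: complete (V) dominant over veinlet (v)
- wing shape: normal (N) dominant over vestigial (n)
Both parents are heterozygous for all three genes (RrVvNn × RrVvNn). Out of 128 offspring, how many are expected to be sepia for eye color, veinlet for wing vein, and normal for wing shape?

Trihybrid cross: RrVvNn × RrVvNn
Each trait segregates independently with a 3:1 phenotypic ratio, so each gene contributes 3/4 (dominant) or 1/4 (recessive).
Target: sepia (eye color), veinlet (wing vein), normal (wing shape)
Probability = product of independent per-trait probabilities
= 1/4 × 1/4 × 3/4 = 3/64
Expected count = 3/64 × 128 = 6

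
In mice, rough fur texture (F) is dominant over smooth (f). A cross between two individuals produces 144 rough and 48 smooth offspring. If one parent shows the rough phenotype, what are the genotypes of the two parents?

Observed offspring: 144 rough, 48 smooth
The observed ratio simplifies to 3:1. Smooth (ff) offspring appear, so each parent must contribute one f allele. The parent stated to show rough carries F, so it is Ff. The other parent is then either Ff or ff: Ff × ff would give a 1:1 split, whereas Ff × Ff gives 3:1 — matching the data. So both parents are heterozygous (Ff × Ff).
Parent genotypes: Ff × Ff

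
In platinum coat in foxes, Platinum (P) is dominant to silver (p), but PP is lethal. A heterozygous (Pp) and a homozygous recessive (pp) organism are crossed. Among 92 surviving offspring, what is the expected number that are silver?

Cross: Pp × pp
Punnett square offspring (before lethality): 2 Pp, 2 pp
No PP offspring are produced in this cross.
silver: 2 out of 4 → fraction 1/2
Expected count = 1/2 × 92 = 46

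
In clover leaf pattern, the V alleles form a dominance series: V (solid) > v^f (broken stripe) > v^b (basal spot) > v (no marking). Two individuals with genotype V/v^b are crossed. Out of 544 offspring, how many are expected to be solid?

Cross: V/v^b × V/v^b
Allele dominance: V > v^f > v^b > v
Offspring genotypes: 1 V/V, 2 V/v^b, 1 v^b/v^b
Phenotype counts: 3 solid, 1 basal spot
solid: 3 out of 4 → fraction 3/4
Expected count = 3/4 × 544 = 408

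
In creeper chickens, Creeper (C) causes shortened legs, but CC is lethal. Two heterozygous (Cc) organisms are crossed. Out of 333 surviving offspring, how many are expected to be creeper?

Cross: Cc × Cc
Punnett square offspring (before lethality): 1 CC, 2 Cc, 1 cc
The CC genotype is lethal (embryos die); surviving offspring: 2 Cc, 1 cc
creeper: 2 out of 3 → fraction 2/3
Expected count = 2/3 × 333 = 222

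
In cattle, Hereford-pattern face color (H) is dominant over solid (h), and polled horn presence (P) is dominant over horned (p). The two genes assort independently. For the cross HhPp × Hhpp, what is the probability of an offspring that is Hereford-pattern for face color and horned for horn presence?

Dihybrid cross HhPp × Hhpp — consider each gene separately:
face color: Hh × Hh → 1 HH, 2 Hh, 1 hh → 3 H_ : 1 hh (out of 4)
horn presence: Pp × pp → 2 Pp, 2 pp → 2 P_ : 2 pp (out of 4)
Looking for: Hereford-pattern (H_) and horned (pp)
P(Hereford-pattern) = 3/4, P(horned) = 2/4
P(both) = 3/4 × 2/4 = 6/16 = 3/8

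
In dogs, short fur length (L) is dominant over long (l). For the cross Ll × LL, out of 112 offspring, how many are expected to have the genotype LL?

Punnett square for Ll × LL:
Offspring genotypes: 2 LL, 2 Ll
Total offspring: 4
Count with target: 2
Probability: 2/4 = 1/2
Expected count = 1/2 × 112 = 56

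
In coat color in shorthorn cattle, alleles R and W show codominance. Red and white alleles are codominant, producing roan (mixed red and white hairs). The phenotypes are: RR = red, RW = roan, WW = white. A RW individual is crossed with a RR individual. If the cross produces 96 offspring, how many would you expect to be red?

Punnett square for RW × RR:
Offspring genotypes: 2 RR, 2 RW
Phenotype counts: 2 red, 2 roan
red: 2 out of 4 → fraction 1/2
Expected count = 1/2 × 96 = 48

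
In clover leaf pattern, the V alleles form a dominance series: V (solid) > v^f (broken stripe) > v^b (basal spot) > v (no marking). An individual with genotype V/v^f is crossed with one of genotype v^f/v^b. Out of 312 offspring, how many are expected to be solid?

Cross: V/v^f × v^f/v^b
Allele dominance: V > v^f > v^b > v
Offspring genotypes: 1 V/v^f, 1 V/v^b, 1 v^f/v^f, 1 v^f/v^b
Phenotype counts: 2 solid, 2 broken stripe
solid: 2 out of 4 → fraction 1/2
Expected count = 1/2 × 312 = 156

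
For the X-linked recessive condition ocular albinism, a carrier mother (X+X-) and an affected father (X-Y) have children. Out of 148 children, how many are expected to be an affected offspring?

Cross: X+X- × X-Y
Offspring: 1 X+X-, 1 X+Y, 1 X-X-, 1 X-Y
Probability of an affected offspring: 2/4 = 1/2
Expected count = 1/2 × 148 = 74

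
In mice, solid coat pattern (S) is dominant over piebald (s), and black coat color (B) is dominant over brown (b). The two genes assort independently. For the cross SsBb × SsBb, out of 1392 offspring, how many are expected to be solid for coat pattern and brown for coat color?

Dihybrid cross SsBb × SsBb — consider each gene separately:
coat pattern: Ss × Ss → 1 SS, 2 Ss, 1 ss → 3 S_ : 1 ss (out of 4)
coat color: Bb × Bb → 1 BB, 2 Bb, 1 bb → 3 B_ : 1 bb (out of 4)
Looking for: solid (S_) and brown (bb)
P(solid) = 3/4, P(brown) = 1/4
P(both) = 3/4 × 1/4 = 3/16
Expected count = 3/16 × 1392 = 261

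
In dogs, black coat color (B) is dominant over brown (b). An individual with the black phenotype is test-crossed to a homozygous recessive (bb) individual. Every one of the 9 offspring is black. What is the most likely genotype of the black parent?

Test cross: ? × bb
All offspring are black.
If the unknown parent were heterozygous (Bb), about half of 9 offspring would be brown; none are. The unknown parent is most likely homozygous dominant (BB).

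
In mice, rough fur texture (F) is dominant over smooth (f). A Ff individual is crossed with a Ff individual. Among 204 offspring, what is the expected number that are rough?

Punnett square for Ff × Ff:
Offspring genotypes: 1 FF, 2 Ff, 1 ff
rough: 3, smooth: 1
rough: 3 out of 4 → fraction 3/4
Expected count = 3/4 × 204 = 153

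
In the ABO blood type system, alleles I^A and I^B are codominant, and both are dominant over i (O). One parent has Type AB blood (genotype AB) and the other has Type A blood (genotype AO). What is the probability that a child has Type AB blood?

Cross: AB × AO
Possible offspring genotypes: 1 AA, 1 AO, 1 AB, 1 BO
Blood type counts: 2 Type A, 1 Type AB, 1 Type B
Probability of Type AB: 1/4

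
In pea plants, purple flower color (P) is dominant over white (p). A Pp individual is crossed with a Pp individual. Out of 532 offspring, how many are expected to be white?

Punnett square for Pp × Pp:
Offspring genotypes: 1 PP, 2 Pp, 1 pp
purple: 3, white: 1
white: 1 out of 4 → fraction 1/4
Expected count = 1/4 × 532 = 133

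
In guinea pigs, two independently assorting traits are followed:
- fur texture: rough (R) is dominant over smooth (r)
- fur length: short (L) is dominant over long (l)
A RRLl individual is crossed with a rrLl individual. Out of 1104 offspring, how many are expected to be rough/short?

Dihybrid cross RRLl × rrLl — consider each gene separately:
fur texture: RR × rr → 4 Rr → 4 R_ (out of 4)
fur length: Ll × Ll → 1 LL, 2 Ll, 1 ll → 3 L_ : 1 ll (out of 4)
Combine (counts out of 4 × 4 = 16): rough/short (R_L_) = 4×3 = 12; rough/long (R_ll) = 4×1 = 4
Phenotype counts (out of 16): 12 rough/short, 4 rough/long
rough/short: 12 out of 16 → fraction 3/4
Expected count = 3/4 × 1104 = 828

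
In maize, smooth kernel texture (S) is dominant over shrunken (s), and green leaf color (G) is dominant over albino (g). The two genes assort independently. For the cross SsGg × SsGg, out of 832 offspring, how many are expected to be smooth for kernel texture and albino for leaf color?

Dihybrid cross SsGg × SsGg — consider each gene separately:
kernel texture: Ss × Ss → 1 SS, 2 Ss, 1 ss → 3 S_ : 1 ss (out of 4)
leaf color: Gg × Gg → 1 GG, 2 Gg, 1 gg → 3 G_ : 1 gg (out of 4)
Looking for: smooth (S_) and albino (gg)
P(smooth) = 3/4, P(albino) = 1/4
P(both) = 3/4 × 1/4 = 3/16
Expected count = 3/16 × 832 = 156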